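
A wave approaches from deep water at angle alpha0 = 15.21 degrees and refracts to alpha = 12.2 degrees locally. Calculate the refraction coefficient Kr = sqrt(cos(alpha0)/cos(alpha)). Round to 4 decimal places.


Kr = sqrt(cos(alpha0) / cos(alpha))
cos(15.21) = 0.964971
cos(12.2) = 0.977416
Kr = sqrt(0.964971 / 0.977416)
Kr = sqrt(0.987267)
Kr = 0.9936

0.9936


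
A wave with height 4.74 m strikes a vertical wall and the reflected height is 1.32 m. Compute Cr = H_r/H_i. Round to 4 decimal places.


Cr = H_r / H_i
Cr = 1.32 / 4.74
Cr = 0.2785

0.2785


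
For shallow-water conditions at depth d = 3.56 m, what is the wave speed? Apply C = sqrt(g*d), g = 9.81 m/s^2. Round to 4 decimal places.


Using the shallow-water approximation:
C = sqrt(g * d) = sqrt(9.81 * 3.56)
C = sqrt(34.9236)
C = 5.9096 m/s

5.9096


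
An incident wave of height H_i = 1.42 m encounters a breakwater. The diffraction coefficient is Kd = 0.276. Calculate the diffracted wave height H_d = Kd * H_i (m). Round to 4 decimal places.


H_d = Kd * H_i
H_d = 0.276 * 1.42
H_d = 0.3919 m

0.3919


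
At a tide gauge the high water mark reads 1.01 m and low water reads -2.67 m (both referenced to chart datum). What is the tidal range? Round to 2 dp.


Tidal range = High water - Low water
Tidal range = 1.01 - (-2.67)
Tidal range = 3.68 m

3.68


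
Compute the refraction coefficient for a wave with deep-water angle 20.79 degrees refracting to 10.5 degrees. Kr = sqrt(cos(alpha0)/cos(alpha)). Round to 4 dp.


Kr = sqrt(cos(alpha0) / cos(alpha))
cos(20.79) = 0.934888
cos(10.5) = 0.983255
Kr = sqrt(0.934888 / 0.983255)
Kr = sqrt(0.950809)
Kr = 0.9751

0.9751


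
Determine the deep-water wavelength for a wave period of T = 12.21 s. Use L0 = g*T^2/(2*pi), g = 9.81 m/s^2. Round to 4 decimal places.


L0 = g * T^2 / (2 * pi)
L0 = 9.81 * 12.21^2 / (2 * pi)
L0 = 9.81 * 149.0841 / 6.28319
L0 = 1462.5150 / 6.28319
L0 = 232.7665 m

232.7665


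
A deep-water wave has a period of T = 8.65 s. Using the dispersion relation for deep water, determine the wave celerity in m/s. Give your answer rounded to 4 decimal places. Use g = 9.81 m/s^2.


We use the deep-water celerity formula:
C = g * T / (2 * pi)
C = 9.81 * 8.65 / (2 * 3.14159...)
C = 84.856500 / 6.283185
C = 13.5053 m/s

13.5053


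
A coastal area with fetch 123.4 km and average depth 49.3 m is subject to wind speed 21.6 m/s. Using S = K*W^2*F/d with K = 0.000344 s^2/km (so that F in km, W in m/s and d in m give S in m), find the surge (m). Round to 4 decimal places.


S = K * W^2 * F / d
W^2 = 21.6^2 = 466.56
S = 0.000344 * 466.56 * 123.4 / 49.3
Numerator = 0.000344 * 466.56 * 123.4 = 19.805285
S = 19.805285 / 49.3 = 0.4017 m

0.4017


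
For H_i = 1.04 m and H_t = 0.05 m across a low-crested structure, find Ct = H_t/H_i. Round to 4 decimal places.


Ct = H_t / H_i
Ct = 0.05 / 1.04
Ct = 0.0481

0.0481


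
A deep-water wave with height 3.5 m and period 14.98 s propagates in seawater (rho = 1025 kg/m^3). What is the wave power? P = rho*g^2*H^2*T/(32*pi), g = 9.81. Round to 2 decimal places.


P = rho * g^2 * H^2 * T / (32 * pi)
P = 1025 * 9.81^2 * 3.5^2 * 14.98 / (32 * pi)
P = 1025 * 96.2361 * 12.2500 * 14.98 / 100.53096
P = 180056.97 W/m

180056.97


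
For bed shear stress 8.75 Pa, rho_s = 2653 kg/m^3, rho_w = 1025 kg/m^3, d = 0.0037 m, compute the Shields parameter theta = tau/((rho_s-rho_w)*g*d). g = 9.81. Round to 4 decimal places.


theta = tau / ((rho_s - rho_w) * g * d)
rho_s - rho_w = 2653 - 1025 = 1628
Denominator = 1628 * 9.81 * 0.0037 = 59.091516
theta = 8.75 / 59.091516
theta = 0.1481

0.1481


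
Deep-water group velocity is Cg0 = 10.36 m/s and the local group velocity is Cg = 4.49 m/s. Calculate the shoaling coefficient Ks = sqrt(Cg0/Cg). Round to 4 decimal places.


Ks = sqrt(Cg0 / Cg)
Ks = sqrt(10.36 / 4.49)
Ks = sqrt(2.3073)
Ks = 1.5190

1.5190


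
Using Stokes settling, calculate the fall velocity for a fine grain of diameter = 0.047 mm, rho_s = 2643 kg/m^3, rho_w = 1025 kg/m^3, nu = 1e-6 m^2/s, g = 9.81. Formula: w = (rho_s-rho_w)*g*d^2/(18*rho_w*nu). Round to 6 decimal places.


w = (rho_s - rho_w) * g * d^2 / (18 * rho_w * nu)
d = 0.047 mm = 0.000047 m
rho_s - rho_w = 2643 - 1025 = 1618
Numerator = 1618 * 9.81 * (0.000047)^2 = 0.000035062529
Denominator = 18 * 1025 * 1e-6 = 0.018450
w = 0.001900 m/s

0.001900


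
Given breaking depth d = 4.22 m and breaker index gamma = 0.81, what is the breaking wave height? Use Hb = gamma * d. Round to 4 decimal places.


Hb = gamma * d
Hb = 0.81 * 4.22
Hb = 3.4182 m

3.4182


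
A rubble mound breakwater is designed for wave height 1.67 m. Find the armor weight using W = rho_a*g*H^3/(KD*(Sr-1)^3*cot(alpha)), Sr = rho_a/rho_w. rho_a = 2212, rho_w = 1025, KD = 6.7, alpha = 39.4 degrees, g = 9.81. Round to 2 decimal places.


Sr = rho_a / rho_w = 2212 / 1025 = 2.158049
(Sr - 1) = 1.158049
(Sr - 1)^3 = 1.553033
cot(39.4) = 1 / tan(39.4) = 1 / 0.821409 = 1.217420
Numerator = 2212 * 9.81 * 1.67^3 = 101065.6430
Denominator = 6.7 * 1.553033 * 1.217420 = 12.667642
W = 101065.6430 / 12.667642
W = 7978.25 N

7978.25


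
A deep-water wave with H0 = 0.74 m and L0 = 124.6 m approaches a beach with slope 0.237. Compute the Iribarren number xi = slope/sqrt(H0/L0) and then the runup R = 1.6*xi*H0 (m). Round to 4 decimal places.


xi = slope / sqrt(H0/L0)
H0/L0 = 0.74/124.6 = 0.005939
sqrt(0.005939) = 0.077065
xi = 0.237 / 0.077065 = 3.075328
R = 1.6 * xi * H0 = 1.6 * 3.075328 * 0.74
R = 3.6412 m

3.6412


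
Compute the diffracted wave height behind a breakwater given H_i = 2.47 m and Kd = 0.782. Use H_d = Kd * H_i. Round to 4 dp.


H_d = Kd * H_i
H_d = 0.782 * 2.47
H_d = 1.9315 m

1.9315


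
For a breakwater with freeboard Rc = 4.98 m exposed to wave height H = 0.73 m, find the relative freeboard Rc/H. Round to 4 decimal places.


Relative freeboard = Rc / H
= 4.98 / 0.73
= 6.8219

6.8219


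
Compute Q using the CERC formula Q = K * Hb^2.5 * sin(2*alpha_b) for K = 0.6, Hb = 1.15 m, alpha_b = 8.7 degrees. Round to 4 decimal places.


Q = K * Hb^2.5 * sin(2 * alpha_b)
Hb^2.5 = 1.15^2.5 = 1.418223
sin(2 * 8.7) = sin(17.4) = 0.299041
Q = 0.6 * 1.418223 * 0.299041
Q = 0.2545 m^3/s

0.2545


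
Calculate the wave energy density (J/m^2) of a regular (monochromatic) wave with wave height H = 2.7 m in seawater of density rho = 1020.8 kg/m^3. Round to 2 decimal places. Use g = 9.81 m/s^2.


E = (1/8) * rho * g * H^2
E = (1/8) * 1020.8 * 9.81 * 2.7^2
E = 0.125 * 1020.8 * 9.81 * 7.2900
E = 9125.30 J/m^2

9125.30


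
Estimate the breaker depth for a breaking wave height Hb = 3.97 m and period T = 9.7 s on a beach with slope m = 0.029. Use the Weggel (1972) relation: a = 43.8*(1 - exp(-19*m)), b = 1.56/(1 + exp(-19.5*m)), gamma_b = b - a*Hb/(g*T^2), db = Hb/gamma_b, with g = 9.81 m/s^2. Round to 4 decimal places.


a = 43.8 * (1 - exp(-19 * m))
exp(-19 * 0.029) = exp(-0.5510) = 0.576373
a = 43.8 * (1 - 0.576373) = 18.554856
b = 1.56 / (1 + exp(-19.5 * m))
exp(-19.5 * 0.029) = exp(-0.5655) = 0.568076
b = 1.56 / (1 + 0.568076) = 0.994850
Hb / (g * T^2) = 3.97 / (9.81 * 9.7^2) = 3.97 / 923.0229 = 0.00430109
gamma_b = b - a * Hb/(g*T^2) = 0.994850 - 18.554856 * 0.00430109 = 0.915044
db = Hb / gamma_b = 3.97 / 0.915044
db = 4.3386 m

4.3386


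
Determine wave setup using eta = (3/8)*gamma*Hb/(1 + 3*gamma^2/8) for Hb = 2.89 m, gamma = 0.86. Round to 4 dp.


eta = (3/8) * gamma * Hb / (1 + 3*gamma^2/8)
Numerator = (3/8) * 0.86 * 2.89 = 0.932025
Denominator = 1 + 3*0.86^2/8 = 1 + 0.277350 = 1.277350
eta = 0.932025 / 1.277350
eta = 0.7297 m

0.7297


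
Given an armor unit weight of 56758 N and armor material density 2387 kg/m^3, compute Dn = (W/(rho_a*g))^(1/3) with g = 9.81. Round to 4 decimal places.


V = W / (rho_a * g)
V = 56758 / (2387 * 9.81)
V = 56758 / 23416.47
V = 2.423850 m^3
Dn = V^(1/3) = 2.423850^(1/3)
Dn = 1.3433 m

1.3433


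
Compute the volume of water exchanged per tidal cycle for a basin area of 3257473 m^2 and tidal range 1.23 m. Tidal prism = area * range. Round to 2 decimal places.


Tidal prism = Area * Tidal range
P = 3257473 * 1.23
P = 4006691.79 m^3

4006691.79


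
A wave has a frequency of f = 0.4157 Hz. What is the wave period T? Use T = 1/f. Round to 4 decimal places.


T = 1 / f
T = 1 / 0.4157
T = 2.4056 s

2.4056


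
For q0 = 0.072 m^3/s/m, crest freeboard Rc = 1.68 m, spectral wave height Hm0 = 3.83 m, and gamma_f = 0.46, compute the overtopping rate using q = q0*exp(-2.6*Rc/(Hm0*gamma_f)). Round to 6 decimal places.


q = q0 * exp(-2.6 * Rc / (Hm0 * gamma_f))
Exponent = -2.6 * 1.68 / (3.83 * 0.46)
= -2.6 * 1.68 / 1.7618
= -2.479283
exp(-2.479283) = 0.083803
q = 0.072 * 0.083803
q = 0.006034 m^3/s/m

0.006034


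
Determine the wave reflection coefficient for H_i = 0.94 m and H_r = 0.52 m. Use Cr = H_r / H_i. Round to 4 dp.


Cr = H_r / H_i
Cr = 0.52 / 0.94
Cr = 0.5532

0.5532


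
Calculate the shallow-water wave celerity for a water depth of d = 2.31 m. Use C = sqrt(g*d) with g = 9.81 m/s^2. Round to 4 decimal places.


Using the shallow-water approximation:
C = sqrt(g * d) = sqrt(9.81 * 2.31)
C = sqrt(22.6611)
C = 4.7604 m/s

4.7604


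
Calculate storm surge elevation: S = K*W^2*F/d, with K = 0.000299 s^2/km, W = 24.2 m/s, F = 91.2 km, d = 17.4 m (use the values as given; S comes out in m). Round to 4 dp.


S = K * W^2 * F / d
W^2 = 24.2^2 = 585.64
S = 0.000299 * 585.64 * 91.2 / 17.4
Numerator = 0.000299 * 585.64 * 91.2 = 15.969700
S = 15.969700 / 17.4 = 0.9178 m

0.9178


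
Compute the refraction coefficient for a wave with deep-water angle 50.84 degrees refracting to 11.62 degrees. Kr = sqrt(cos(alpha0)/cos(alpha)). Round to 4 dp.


Kr = sqrt(cos(alpha0) / cos(alpha))
cos(50.84) = 0.631488
cos(11.62) = 0.979505
Kr = sqrt(0.631488 / 0.979505)
Kr = sqrt(0.644701)
Kr = 0.8029

0.8029


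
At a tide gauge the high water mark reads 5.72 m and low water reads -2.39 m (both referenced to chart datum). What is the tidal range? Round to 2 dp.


Tidal range = High water - Low water
Tidal range = 5.72 - (-2.39)
Tidal range = 8.11 m

8.11


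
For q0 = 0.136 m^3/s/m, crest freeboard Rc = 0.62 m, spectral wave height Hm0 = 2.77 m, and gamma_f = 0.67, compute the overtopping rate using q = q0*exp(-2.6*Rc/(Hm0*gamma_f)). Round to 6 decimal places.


q = q0 * exp(-2.6 * Rc / (Hm0 * gamma_f))
Exponent = -2.6 * 0.62 / (2.77 * 0.67)
= -2.6 * 0.62 / 1.8559
= -0.868581
exp(-0.868581) = 0.419546
q = 0.136 * 0.419546
q = 0.057058 m^3/s/m

0.057058


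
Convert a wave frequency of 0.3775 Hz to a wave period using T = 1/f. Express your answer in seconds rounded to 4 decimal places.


T = 1 / f
T = 1 / 0.3775
T = 2.6490 s

2.6490


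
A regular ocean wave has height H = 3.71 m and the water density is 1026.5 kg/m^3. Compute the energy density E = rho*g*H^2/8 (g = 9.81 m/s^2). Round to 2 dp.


E = (1/8) * rho * g * H^2
E = (1/8) * 1026.5 * 9.81 * 3.71^2
E = 0.125 * 1026.5 * 9.81 * 13.7641
E = 17325.50 J/m^2

17325.50


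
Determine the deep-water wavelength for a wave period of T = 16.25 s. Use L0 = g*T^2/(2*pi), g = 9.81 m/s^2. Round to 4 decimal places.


L0 = g * T^2 / (2 * pi)
L0 = 9.81 * 16.25^2 / (2 * pi)
L0 = 9.81 * 264.0625 / 6.28319
L0 = 2590.4531 / 6.28319
L0 = 412.2834 m

412.2834


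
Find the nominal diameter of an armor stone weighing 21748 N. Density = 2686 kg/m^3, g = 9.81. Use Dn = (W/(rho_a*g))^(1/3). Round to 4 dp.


V = W / (rho_a * g)
V = 21748 / (2686 * 9.81)
V = 21748 / 26349.66
V = 0.825362 m^3
Dn = V^(1/3) = 0.825362^(1/3)
Dn = 0.9380 m

0.9380


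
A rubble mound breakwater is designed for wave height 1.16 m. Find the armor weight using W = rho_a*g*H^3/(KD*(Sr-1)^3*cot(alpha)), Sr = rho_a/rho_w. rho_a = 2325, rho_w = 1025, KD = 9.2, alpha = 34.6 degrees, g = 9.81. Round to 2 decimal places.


Sr = rho_a / rho_w = 2325 / 1025 = 2.268293
(Sr - 1) = 1.268293
(Sr - 1)^3 = 2.040133
cot(34.6) = 1 / tan(34.6) = 1 / 0.689854 = 1.449583
Numerator = 2325 * 9.81 * 1.16^3 = 35601.3062
Denominator = 9.2 * 2.040133 * 1.449583 = 27.207537
W = 35601.3062 / 27.207537
W = 1308.51 N

1308.51


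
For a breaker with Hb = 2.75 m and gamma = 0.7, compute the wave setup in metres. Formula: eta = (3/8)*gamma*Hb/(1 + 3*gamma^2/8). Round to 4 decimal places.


eta = (3/8) * gamma * Hb / (1 + 3*gamma^2/8)
Numerator = (3/8) * 0.7 * 2.75 = 0.721875
Denominator = 1 + 3*0.7^2/8 = 1 + 0.183750 = 1.183750
eta = 0.721875 / 1.183750
eta = 0.6098 m

0.6098


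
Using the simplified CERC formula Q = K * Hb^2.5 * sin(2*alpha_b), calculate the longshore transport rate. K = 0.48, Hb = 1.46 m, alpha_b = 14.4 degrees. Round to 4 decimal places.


Q = K * Hb^2.5 * sin(2 * alpha_b)
Hb^2.5 = 1.46^2.5 = 2.575622
sin(2 * 14.4) = sin(28.8) = 0.481754
Q = 0.48 * 2.575622 * 0.481754
Q = 0.5956 m^3/s

0.5956


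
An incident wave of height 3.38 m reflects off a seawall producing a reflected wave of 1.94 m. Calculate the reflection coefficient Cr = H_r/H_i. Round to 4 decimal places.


Cr = H_r / H_i
Cr = 1.94 / 3.38
Cr = 0.5740

0.5740


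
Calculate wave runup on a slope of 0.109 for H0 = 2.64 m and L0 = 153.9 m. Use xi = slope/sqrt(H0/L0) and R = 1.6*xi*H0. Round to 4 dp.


xi = slope / sqrt(H0/L0)
H0/L0 = 2.64/153.9 = 0.017154
sqrt(0.017154) = 0.130973
xi = 0.109 / 0.130973 = 0.832231
R = 1.6 * xi * H0 = 1.6 * 0.832231 * 2.64
R = 3.5153 m

3.5153


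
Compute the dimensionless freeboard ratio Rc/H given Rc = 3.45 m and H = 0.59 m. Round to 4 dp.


Relative freeboard = Rc / H
= 3.45 / 0.59
= 5.8475

5.8475


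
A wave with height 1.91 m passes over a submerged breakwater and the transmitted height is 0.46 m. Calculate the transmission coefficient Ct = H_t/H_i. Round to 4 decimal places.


Ct = H_t / H_i
Ct = 0.46 / 1.91
Ct = 0.2408

0.2408


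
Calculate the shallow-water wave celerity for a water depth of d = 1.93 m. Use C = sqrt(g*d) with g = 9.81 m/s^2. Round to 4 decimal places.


Using the shallow-water approximation:
C = sqrt(g * d) = sqrt(9.81 * 1.93)
C = sqrt(18.9333)
C = 4.3512 m/s

4.3512


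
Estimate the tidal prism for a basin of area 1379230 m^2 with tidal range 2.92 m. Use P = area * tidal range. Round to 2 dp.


Tidal prism = Area * Tidal range
P = 1379230 * 2.92
P = 4027351.60 m^3

4027351.60


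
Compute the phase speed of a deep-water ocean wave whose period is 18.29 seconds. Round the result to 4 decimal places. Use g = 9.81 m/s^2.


We use the deep-water celerity formula:
C = g * T / (2 * pi)
C = 9.81 * 18.29 / (2 * 3.14159...)
C = 179.424900 / 6.283185
C = 28.5564 m/s

28.5564


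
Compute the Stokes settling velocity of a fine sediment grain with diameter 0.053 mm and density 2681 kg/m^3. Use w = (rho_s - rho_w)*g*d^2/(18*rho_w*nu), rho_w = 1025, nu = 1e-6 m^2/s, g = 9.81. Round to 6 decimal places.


w = (rho_s - rho_w) * g * d^2 / (18 * rho_w * nu)
d = 0.053 mm = 0.000053 m
rho_s - rho_w = 2681 - 1025 = 1656
Numerator = 1656 * 9.81 * (0.000053)^2 = 0.000045633216
Denominator = 18 * 1025 * 1e-6 = 0.018450
w = 0.002473 m/s

0.002473


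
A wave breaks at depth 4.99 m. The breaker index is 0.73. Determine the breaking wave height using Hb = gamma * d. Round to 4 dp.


Hb = gamma * d
Hb = 0.73 * 4.99
Hb = 3.6427 m

3.6427


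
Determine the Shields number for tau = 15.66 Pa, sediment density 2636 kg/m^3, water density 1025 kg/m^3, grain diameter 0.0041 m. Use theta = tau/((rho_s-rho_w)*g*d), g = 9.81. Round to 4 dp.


theta = tau / ((rho_s - rho_w) * g * d)
rho_s - rho_w = 2636 - 1025 = 1611
Denominator = 1611 * 9.81 * 0.0041 = 64.796031
theta = 15.66 / 64.796031
theta = 0.2417

0.2417


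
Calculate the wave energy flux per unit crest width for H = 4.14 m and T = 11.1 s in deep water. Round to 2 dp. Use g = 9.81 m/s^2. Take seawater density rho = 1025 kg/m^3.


P = rho * g^2 * H^2 * T / (32 * pi)
P = 1025 * 9.81^2 * 4.14^2 * 11.1 / (32 * pi)
P = 1025 * 96.2361 * 17.1396 * 11.1 / 100.53096
P = 186674.80 W/m

186674.80


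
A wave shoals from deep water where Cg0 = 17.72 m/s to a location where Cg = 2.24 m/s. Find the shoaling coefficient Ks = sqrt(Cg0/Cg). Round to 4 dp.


Ks = sqrt(Cg0 / Cg)
Ks = sqrt(17.72 / 2.24)
Ks = sqrt(7.9107)
Ks = 2.8126

2.8126


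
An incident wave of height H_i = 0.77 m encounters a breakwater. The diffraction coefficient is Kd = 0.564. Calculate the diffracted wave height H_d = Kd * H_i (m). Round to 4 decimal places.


H_d = Kd * H_i
H_d = 0.564 * 0.77
H_d = 0.4343 m

0.4343


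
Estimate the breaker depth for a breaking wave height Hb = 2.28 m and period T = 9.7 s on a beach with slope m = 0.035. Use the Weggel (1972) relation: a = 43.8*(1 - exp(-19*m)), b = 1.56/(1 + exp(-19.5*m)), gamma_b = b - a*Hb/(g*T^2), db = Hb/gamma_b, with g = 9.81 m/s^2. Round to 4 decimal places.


a = 43.8 * (1 - exp(-19 * m))
exp(-19 * 0.035) = exp(-0.6650) = 0.514274
a = 43.8 * (1 - 0.514274) = 21.274819
b = 1.56 / (1 + exp(-19.5 * m))
exp(-19.5 * 0.035) = exp(-0.6825) = 0.505352
b = 1.56 / (1 + 0.505352) = 1.036302
Hb / (g * T^2) = 2.28 / (9.81 * 9.7^2) = 2.28 / 923.0229 = 0.00247014
gamma_b = b - a * Hb/(g*T^2) = 1.036302 - 21.274819 * 0.00247014 = 0.983751
db = Hb / gamma_b = 2.28 / 0.983751
db = 2.3177 m

2.3177


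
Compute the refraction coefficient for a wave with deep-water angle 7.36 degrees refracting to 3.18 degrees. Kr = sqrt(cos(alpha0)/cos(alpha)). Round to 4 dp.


Kr = sqrt(cos(alpha0) / cos(alpha))
cos(7.36) = 0.991761
cos(3.18) = 0.998460
Kr = sqrt(0.991761 / 0.998460)
Kr = sqrt(0.993290)
Kr = 0.9966

0.9966


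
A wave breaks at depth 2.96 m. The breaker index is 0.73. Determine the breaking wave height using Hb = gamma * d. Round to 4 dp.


Hb = gamma * d
Hb = 0.73 * 2.96
Hb = 2.1608 m

2.1608


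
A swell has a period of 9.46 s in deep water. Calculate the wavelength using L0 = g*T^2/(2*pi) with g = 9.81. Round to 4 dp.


L0 = g * T^2 / (2 * pi)
L0 = 9.81 * 9.46^2 / (2 * pi)
L0 = 9.81 * 89.4916 / 6.28319
L0 = 877.9126 / 6.28319
L0 = 139.7241 m

139.7241


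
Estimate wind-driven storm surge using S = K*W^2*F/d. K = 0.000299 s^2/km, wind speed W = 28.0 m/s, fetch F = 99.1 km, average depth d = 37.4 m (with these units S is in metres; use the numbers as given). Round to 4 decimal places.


S = K * W^2 * F / d
W^2 = 28.0^2 = 784.00
S = 0.000299 * 784.00 * 99.1 / 37.4
Numerator = 0.000299 * 784.00 * 99.1 = 23.230626
S = 23.230626 / 37.4 = 0.6211 m

0.6211


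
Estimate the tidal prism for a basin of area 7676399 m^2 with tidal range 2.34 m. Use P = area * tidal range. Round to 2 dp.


Tidal prism = Area * Tidal range
P = 7676399 * 2.34
P = 17962773.66 m^3

17962773.66


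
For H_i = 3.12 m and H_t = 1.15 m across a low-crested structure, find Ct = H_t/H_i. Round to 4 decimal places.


Ct = H_t / H_i
Ct = 1.15 / 3.12
Ct = 0.3686

0.3686


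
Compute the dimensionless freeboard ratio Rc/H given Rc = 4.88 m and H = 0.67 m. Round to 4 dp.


Relative freeboard = Rc / H
= 4.88 / 0.67
= 7.2836

7.2836


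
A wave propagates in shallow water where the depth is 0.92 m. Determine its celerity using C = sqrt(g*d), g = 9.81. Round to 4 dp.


Using the shallow-water approximation:
C = sqrt(g * d) = sqrt(9.81 * 0.92)
C = sqrt(9.0252)
C = 3.0042 m/s

3.0042


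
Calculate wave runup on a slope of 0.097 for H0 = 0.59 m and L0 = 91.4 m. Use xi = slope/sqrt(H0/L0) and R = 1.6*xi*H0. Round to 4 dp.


xi = slope / sqrt(H0/L0)
H0/L0 = 0.59/91.4 = 0.006455
sqrt(0.006455) = 0.080344
xi = 0.097 / 0.080344 = 1.207310
R = 1.6 * xi * H0 = 1.6 * 1.207310 * 0.59
R = 1.1397 m

1.1397


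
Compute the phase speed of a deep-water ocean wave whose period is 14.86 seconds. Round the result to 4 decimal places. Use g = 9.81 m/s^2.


We use the deep-water celerity formula:
C = g * T / (2 * pi)
C = 9.81 * 14.86 / (2 * 3.14159...)
C = 145.776600 / 6.283185
C = 23.2011 m/s

23.2011


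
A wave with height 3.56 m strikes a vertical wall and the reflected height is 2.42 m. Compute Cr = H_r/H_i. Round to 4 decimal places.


Cr = H_r / H_i
Cr = 2.42 / 3.56
Cr = 0.6798

0.6798


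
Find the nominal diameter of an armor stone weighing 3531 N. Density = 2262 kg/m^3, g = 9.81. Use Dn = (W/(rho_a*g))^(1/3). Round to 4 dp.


V = W / (rho_a * g)
V = 3531 / (2262 * 9.81)
V = 3531 / 22190.22
V = 0.159124 m^3
Dn = V^(1/3) = 0.159124^(1/3)
Dn = 0.5419 m

0.5419


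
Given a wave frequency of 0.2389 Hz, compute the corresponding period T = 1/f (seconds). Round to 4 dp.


T = 1 / f
T = 1 / 0.2389
T = 4.1859 s

4.1859


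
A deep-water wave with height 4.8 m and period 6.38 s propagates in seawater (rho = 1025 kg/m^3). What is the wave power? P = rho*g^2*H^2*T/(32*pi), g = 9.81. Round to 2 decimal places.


P = rho * g^2 * H^2 * T / (32 * pi)
P = 1025 * 9.81^2 * 4.8^2 * 6.38 / (32 * pi)
P = 1025 * 96.2361 * 23.0400 * 6.38 / 100.53096
P = 144233.18 W/m

144233.18


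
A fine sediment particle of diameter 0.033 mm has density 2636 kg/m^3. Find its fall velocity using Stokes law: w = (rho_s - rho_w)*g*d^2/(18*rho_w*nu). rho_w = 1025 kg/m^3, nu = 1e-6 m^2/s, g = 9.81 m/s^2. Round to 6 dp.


w = (rho_s - rho_w) * g * d^2 / (18 * rho_w * nu)
d = 0.033 mm = 0.000033 m
rho_s - rho_w = 2636 - 1025 = 1611
Numerator = 1611 * 9.81 * (0.000033)^2 = 0.000017210458
Denominator = 18 * 1025 * 1e-6 = 0.018450
w = 0.000933 m/s

0.000933


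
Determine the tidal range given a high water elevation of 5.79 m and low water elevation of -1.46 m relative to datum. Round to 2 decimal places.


Tidal range = High water - Low water
Tidal range = 5.79 - (-1.46)
Tidal range = 7.25 m

7.25


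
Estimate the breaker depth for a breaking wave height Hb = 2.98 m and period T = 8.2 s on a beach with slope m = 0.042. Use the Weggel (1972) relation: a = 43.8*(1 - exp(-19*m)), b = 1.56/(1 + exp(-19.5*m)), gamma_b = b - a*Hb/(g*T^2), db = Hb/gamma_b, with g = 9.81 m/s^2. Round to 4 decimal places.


a = 43.8 * (1 - exp(-19 * m))
exp(-19 * 0.042) = exp(-0.7980) = 0.450229
a = 43.8 * (1 - 0.450229) = 24.079991
b = 1.56 / (1 + exp(-19.5 * m))
exp(-19.5 * 0.042) = exp(-0.8190) = 0.440872
b = 1.56 / (1 + 0.440872) = 1.082677
Hb / (g * T^2) = 2.98 / (9.81 * 8.2^2) = 2.98 / 659.6244 = 0.00451772
gamma_b = b - a * Hb/(g*T^2) = 1.082677 - 24.079991 * 0.00451772 = 0.973891
db = Hb / gamma_b = 2.98 / 0.973891
db = 3.0599 m

3.0599


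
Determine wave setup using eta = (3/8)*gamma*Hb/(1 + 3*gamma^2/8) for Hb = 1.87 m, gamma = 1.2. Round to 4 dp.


eta = (3/8) * gamma * Hb / (1 + 3*gamma^2/8)
Numerator = (3/8) * 1.2 * 1.87 = 0.841500
Denominator = 1 + 3*1.2^2/8 = 1 + 0.540000 = 1.540000
eta = 0.841500 / 1.540000
eta = 0.5464 m

0.5464


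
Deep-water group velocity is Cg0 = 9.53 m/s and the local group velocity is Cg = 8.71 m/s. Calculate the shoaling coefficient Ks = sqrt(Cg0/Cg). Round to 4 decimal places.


Ks = sqrt(Cg0 / Cg)
Ks = sqrt(9.53 / 8.71)
Ks = sqrt(1.0941)
Ks = 1.0460

1.0460


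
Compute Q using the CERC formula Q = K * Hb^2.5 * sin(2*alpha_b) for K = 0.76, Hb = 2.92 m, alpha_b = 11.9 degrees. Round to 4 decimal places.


Q = K * Hb^2.5 * sin(2 * alpha_b)
Hb^2.5 = 2.92^2.5 = 14.569919
sin(2 * 11.9) = sin(23.8) = 0.403545
Q = 0.76 * 14.569919 * 0.403545
Q = 4.4685 m^3/s

4.4685


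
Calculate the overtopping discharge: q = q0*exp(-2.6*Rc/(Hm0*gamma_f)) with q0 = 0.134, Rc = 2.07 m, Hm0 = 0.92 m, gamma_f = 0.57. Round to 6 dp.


q = q0 * exp(-2.6 * Rc / (Hm0 * gamma_f))
Exponent = -2.6 * 2.07 / (0.92 * 0.57)
= -2.6 * 2.07 / 0.5244
= -10.263158
exp(-10.263158) = 0.000035
q = 0.134 * 0.000035
q = 0.000005 m^3/s/m

0.000005


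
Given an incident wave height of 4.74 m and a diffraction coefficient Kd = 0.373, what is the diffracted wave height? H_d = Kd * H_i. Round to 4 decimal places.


H_d = Kd * H_i
H_d = 0.373 * 4.74
H_d = 1.7680 m

1.7680


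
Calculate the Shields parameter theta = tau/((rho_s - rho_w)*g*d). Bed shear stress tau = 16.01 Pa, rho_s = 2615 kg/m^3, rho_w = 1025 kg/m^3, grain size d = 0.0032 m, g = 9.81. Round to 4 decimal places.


theta = tau / ((rho_s - rho_w) * g * d)
rho_s - rho_w = 2615 - 1025 = 1590
Denominator = 1590 * 9.81 * 0.0032 = 49.913280
theta = 16.01 / 49.913280
theta = 0.3208

0.3208


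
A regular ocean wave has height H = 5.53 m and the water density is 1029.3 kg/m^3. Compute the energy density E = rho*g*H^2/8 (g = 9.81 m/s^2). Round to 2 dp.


E = (1/8) * rho * g * H^2
E = (1/8) * 1029.3 * 9.81 * 5.53^2
E = 0.125 * 1029.3 * 9.81 * 30.5809
E = 38598.57 J/m^2

38598.57


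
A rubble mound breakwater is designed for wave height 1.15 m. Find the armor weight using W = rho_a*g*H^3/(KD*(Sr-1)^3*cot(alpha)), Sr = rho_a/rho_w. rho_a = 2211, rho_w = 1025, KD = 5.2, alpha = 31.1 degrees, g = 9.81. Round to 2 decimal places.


Sr = rho_a / rho_w = 2211 / 1025 = 2.157073
(Sr - 1) = 1.157073
(Sr - 1)^3 = 1.549111
cot(31.1) = 1 / tan(31.1) = 1 / 0.603239 = 1.657719
Numerator = 2211 * 9.81 * 1.15^3 = 32987.6419
Denominator = 5.2 * 1.549111 * 1.657719 = 13.353549
W = 32987.6419 / 13.353549
W = 2470.33 N

2470.33


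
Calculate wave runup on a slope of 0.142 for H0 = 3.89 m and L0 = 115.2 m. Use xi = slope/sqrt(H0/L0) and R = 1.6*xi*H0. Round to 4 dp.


xi = slope / sqrt(H0/L0)
H0/L0 = 3.89/115.2 = 0.033767
sqrt(0.033767) = 0.183759
xi = 0.142 / 0.183759 = 0.772751
R = 1.6 * xi * H0 = 1.6 * 0.772751 * 3.89
R = 4.8096 m

4.8096


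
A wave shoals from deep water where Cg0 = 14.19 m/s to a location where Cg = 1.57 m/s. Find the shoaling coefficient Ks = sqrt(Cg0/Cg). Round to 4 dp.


Ks = sqrt(Cg0 / Cg)
Ks = sqrt(14.19 / 1.57)
Ks = sqrt(9.0382)
Ks = 3.0064

3.0064


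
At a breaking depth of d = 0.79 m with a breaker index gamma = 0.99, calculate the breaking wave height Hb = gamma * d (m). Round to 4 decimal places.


Hb = gamma * d
Hb = 0.99 * 0.79
Hb = 0.7821 m

0.7821


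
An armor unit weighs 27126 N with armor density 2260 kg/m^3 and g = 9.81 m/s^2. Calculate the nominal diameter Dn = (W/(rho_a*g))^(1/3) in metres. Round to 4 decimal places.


V = W / (rho_a * g)
V = 27126 / (2260 * 9.81)
V = 27126 / 22170.60
V = 1.223512 m^3
Dn = V^(1/3) = 1.223512^(1/3)
Dn = 1.0696 m

1.0696


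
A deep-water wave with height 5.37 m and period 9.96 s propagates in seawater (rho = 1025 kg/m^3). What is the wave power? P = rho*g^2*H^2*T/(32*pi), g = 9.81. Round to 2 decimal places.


P = rho * g^2 * H^2 * T / (32 * pi)
P = 1025 * 9.81^2 * 5.37^2 * 9.96 / (32 * pi)
P = 1025 * 96.2361 * 28.8369 * 9.96 / 100.53096
P = 281818.79 W/m

281818.79


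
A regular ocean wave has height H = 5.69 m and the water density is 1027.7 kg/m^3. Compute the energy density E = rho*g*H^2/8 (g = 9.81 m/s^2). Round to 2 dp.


E = (1/8) * rho * g * H^2
E = (1/8) * 1027.7 * 9.81 * 5.69^2
E = 0.125 * 1027.7 * 9.81 * 32.3761
E = 40800.92 J/m^2

40800.92


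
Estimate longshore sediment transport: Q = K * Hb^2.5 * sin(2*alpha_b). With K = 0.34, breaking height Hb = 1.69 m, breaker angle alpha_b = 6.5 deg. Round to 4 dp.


Q = K * Hb^2.5 * sin(2 * alpha_b)
Hb^2.5 = 1.69^2.5 = 3.712930
sin(2 * 6.5) = sin(13.0) = 0.224951
Q = 0.34 * 3.712930 * 0.224951
Q = 0.2840 m^3/s

0.2840


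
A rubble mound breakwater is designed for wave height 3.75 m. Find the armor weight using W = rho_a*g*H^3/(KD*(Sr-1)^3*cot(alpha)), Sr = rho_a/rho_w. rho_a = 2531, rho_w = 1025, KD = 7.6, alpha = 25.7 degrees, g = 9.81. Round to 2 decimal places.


Sr = rho_a / rho_w = 2531 / 1025 = 2.469268
(Sr - 1) = 1.469268
(Sr - 1)^3 = 3.171782
cot(25.7) = 1 / tan(25.7) = 1 / 0.481267 = 2.077847
Numerator = 2531 * 9.81 * 3.75^3 = 1309347.5977
Denominator = 7.6 * 3.171782 * 2.077847 = 50.087618
W = 1309347.5977 / 50.087618
W = 26141.14 N

26141.14


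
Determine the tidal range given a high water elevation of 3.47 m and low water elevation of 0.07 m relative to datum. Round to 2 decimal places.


Tidal range = High water - Low water
Tidal range = 3.47 - (0.07)
Tidal range = 3.40 m

3.40


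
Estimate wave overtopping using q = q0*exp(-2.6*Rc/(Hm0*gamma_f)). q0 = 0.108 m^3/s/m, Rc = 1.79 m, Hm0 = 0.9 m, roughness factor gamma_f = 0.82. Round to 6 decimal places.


q = q0 * exp(-2.6 * Rc / (Hm0 * gamma_f))
Exponent = -2.6 * 1.79 / (0.9 * 0.82)
= -2.6 * 1.79 / 0.7380
= -6.306233
exp(-6.306233) = 0.001825
q = 0.108 * 0.001825
q = 0.000197 m^3/s/m

0.000197


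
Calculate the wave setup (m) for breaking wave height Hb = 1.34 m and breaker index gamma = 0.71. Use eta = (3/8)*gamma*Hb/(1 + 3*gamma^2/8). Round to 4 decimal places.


eta = (3/8) * gamma * Hb / (1 + 3*gamma^2/8)
Numerator = (3/8) * 0.71 * 1.34 = 0.356775
Denominator = 1 + 3*0.71^2/8 = 1 + 0.189038 = 1.189038
eta = 0.356775 / 1.189038
eta = 0.3001 m

0.3001


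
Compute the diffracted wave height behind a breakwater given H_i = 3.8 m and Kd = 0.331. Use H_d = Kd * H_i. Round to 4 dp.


H_d = Kd * H_i
H_d = 0.331 * 3.8
H_d = 1.2578 m

1.2578


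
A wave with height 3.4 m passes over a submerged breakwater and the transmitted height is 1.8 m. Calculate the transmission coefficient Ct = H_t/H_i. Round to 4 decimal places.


Ct = H_t / H_i
Ct = 1.8 / 3.4
Ct = 0.5294

0.5294


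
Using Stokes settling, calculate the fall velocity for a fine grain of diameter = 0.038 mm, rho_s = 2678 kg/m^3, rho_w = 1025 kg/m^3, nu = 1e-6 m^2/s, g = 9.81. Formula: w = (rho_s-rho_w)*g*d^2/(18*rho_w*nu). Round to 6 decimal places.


w = (rho_s - rho_w) * g * d^2 / (18 * rho_w * nu)
d = 0.038 mm = 0.000038 m
rho_s - rho_w = 2678 - 1025 = 1653
Numerator = 1653 * 9.81 * (0.000038)^2 = 0.000023415803
Denominator = 18 * 1025 * 1e-6 = 0.018450
w = 0.001269 m/s

0.001269


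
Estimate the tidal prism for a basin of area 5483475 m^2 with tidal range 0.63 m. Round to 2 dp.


Tidal prism = Area * Tidal range
P = 5483475 * 0.63
P = 3454589.25 m^3

3454589.25


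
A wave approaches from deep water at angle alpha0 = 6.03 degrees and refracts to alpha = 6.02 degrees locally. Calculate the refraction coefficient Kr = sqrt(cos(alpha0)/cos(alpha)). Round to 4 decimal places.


Kr = sqrt(cos(alpha0) / cos(alpha))
cos(6.03) = 0.994467
cos(6.02) = 0.994485
Kr = sqrt(0.994467 / 0.994485)
Kr = sqrt(0.999982)
Kr = 1.0000

1.0000


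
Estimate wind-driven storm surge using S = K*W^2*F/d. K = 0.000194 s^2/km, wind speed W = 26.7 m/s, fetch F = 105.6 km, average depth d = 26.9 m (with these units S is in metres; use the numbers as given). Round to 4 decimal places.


S = K * W^2 * F / d
W^2 = 26.7^2 = 712.89
S = 0.000194 * 712.89 * 105.6 / 26.9
Numerator = 0.000194 * 712.89 * 105.6 = 14.604550
S = 14.604550 / 26.9 = 0.5429 m

0.5429


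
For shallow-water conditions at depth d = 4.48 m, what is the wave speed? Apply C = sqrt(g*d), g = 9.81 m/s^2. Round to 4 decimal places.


Using the shallow-water approximation:
C = sqrt(g * d) = sqrt(9.81 * 4.48)
C = sqrt(43.9488)
C = 6.6294 m/s

6.6294


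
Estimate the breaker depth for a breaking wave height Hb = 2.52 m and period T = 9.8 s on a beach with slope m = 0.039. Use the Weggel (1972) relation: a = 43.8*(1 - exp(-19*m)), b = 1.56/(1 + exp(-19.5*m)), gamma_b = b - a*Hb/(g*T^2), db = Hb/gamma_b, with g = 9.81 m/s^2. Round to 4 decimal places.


a = 43.8 * (1 - exp(-19 * m))
exp(-19 * 0.039) = exp(-0.7410) = 0.476637
a = 43.8 * (1 - 0.476637) = 22.923298
b = 1.56 / (1 + exp(-19.5 * m))
exp(-19.5 * 0.039) = exp(-0.7605) = 0.467433
b = 1.56 / (1 + 0.467433) = 1.063081
Hb / (g * T^2) = 2.52 / (9.81 * 9.8^2) = 2.52 / 942.1524 = 0.00267473
gamma_b = b - a * Hb/(g*T^2) = 1.063081 - 22.923298 * 0.00267473 = 1.001768
db = Hb / gamma_b = 2.52 / 1.001768
db = 2.5156 m

2.5156


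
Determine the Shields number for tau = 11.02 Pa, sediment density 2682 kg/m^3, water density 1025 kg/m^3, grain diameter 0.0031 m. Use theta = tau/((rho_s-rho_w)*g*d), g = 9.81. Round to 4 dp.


theta = tau / ((rho_s - rho_w) * g * d)
rho_s - rho_w = 2682 - 1025 = 1657
Denominator = 1657 * 9.81 * 0.0031 = 50.391027
theta = 11.02 / 50.391027
theta = 0.2187

0.2187


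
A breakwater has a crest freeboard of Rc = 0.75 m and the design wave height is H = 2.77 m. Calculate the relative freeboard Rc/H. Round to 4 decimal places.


Relative freeboard = Rc / H
= 0.75 / 2.77
= 0.2708

0.2708


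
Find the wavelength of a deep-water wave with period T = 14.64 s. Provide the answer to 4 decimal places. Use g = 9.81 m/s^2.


L0 = g * T^2 / (2 * pi)
L0 = 9.81 * 14.64^2 / (2 * pi)
L0 = 9.81 * 214.3296 / 6.28319
L0 = 2102.5734 / 6.28319
L0 = 334.6349 m

334.6349


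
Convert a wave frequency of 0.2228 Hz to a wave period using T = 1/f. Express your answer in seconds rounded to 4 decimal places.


T = 1 / f
T = 1 / 0.2228
T = 4.4883 s

4.4883


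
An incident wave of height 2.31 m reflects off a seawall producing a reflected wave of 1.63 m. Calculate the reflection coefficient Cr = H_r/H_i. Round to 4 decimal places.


Cr = H_r / H_i
Cr = 1.63 / 2.31
Cr = 0.7056

0.7056


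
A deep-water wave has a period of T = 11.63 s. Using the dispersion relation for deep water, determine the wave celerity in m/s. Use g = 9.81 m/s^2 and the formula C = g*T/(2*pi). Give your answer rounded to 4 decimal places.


We use the deep-water celerity formula:
C = g * T / (2 * pi)
C = 9.81 * 11.63 / (2 * 3.14159...)
C = 114.090300 / 6.283185
C = 18.1580 m/s

18.1580


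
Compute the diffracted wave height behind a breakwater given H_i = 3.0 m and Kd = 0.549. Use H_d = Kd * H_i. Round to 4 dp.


H_d = Kd * H_i
H_d = 0.549 * 3.0
H_d = 1.6470 m

1.6470


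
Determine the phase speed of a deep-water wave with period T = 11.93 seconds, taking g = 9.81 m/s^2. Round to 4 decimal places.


We use the deep-water celerity formula:
C = g * T / (2 * pi)
C = 9.81 * 11.93 / (2 * 3.14159...)
C = 117.033300 / 6.283185
C = 18.6264 m/s

18.6264


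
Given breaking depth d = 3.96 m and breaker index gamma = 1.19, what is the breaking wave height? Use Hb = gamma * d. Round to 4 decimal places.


Hb = gamma * d
Hb = 1.19 * 3.96
Hb = 4.7124 m

4.7124


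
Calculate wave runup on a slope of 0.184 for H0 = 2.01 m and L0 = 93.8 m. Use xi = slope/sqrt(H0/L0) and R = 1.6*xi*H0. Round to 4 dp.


xi = slope / sqrt(H0/L0)
H0/L0 = 2.01/93.8 = 0.021429
sqrt(0.021429) = 0.146385
xi = 0.184 / 0.146385 = 1.256959
R = 1.6 * xi * H0 = 1.6 * 1.256959 * 2.01
R = 4.0424 m

4.0424


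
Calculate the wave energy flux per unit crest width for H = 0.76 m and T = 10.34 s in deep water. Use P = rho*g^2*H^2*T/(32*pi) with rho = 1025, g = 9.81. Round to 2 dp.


P = rho * g^2 * H^2 * T / (32 * pi)
P = 1025 * 9.81^2 * 0.76^2 * 10.34 / (32 * pi)
P = 1025 * 96.2361 * 0.5776 * 10.34 / 100.53096
P = 5860.16 W/m

5860.16


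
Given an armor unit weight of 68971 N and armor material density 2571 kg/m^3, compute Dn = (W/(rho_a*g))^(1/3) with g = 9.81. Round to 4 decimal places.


V = W / (rho_a * g)
V = 68971 / (2571 * 9.81)
V = 68971 / 25221.51
V = 2.734610 m^3
Dn = V^(1/3) = 2.734610^(1/3)
Dn = 1.3984 m

1.3984


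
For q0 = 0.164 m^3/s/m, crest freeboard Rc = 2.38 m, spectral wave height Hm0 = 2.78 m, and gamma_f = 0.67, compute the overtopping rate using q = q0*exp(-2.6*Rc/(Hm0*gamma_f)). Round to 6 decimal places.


q = q0 * exp(-2.6 * Rc / (Hm0 * gamma_f))
Exponent = -2.6 * 2.38 / (2.78 * 0.67)
= -2.6 * 2.38 / 1.8626
= -3.322238
exp(-3.322238) = 0.036072
q = 0.164 * 0.036072
q = 0.005916 m^3/s/m

0.005916


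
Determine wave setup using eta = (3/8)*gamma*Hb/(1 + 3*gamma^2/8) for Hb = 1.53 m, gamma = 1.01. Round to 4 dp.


eta = (3/8) * gamma * Hb / (1 + 3*gamma^2/8)
Numerator = (3/8) * 1.01 * 1.53 = 0.579488
Denominator = 1 + 3*1.01^2/8 = 1 + 0.382538 = 1.382538
eta = 0.579488 / 1.382538
eta = 0.4191 m

0.4191


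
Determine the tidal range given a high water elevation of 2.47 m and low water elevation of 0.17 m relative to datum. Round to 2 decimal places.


Tidal range = High water - Low water
Tidal range = 2.47 - (0.17)
Tidal range = 2.30 m

2.30


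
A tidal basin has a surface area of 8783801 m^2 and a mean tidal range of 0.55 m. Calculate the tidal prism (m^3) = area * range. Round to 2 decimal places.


Tidal prism = Area * Tidal range
P = 8783801 * 0.55
P = 4831090.55 m^3

4831090.55


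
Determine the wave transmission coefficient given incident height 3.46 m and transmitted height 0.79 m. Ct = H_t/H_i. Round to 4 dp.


Ct = H_t / H_i
Ct = 0.79 / 3.46
Ct = 0.2283

0.2283


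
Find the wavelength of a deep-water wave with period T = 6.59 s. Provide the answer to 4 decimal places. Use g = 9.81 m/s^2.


L0 = g * T^2 / (2 * pi)
L0 = 9.81 * 6.59^2 / (2 * pi)
L0 = 9.81 * 43.4281 / 6.28319
L0 = 426.0297 / 6.28319
L0 = 67.8047 m

67.8047


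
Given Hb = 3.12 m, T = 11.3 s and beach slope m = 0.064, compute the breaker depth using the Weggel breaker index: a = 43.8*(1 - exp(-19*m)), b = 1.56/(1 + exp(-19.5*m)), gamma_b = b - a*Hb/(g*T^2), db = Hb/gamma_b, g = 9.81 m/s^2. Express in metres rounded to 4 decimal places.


a = 43.8 * (1 - exp(-19 * m))
exp(-19 * 0.064) = exp(-1.2160) = 0.296413
a = 43.8 * (1 - 0.296413) = 30.817091
b = 1.56 / (1 + exp(-19.5 * m))
exp(-19.5 * 0.064) = exp(-1.2480) = 0.287078
b = 1.56 / (1 + 0.287078) = 1.212047
Hb / (g * T^2) = 3.12 / (9.81 * 11.3^2) = 3.12 / 1252.6389 = 0.00249074
gamma_b = b - a * Hb/(g*T^2) = 1.212047 - 30.817091 * 0.00249074 = 1.135290
db = Hb / gamma_b = 3.12 / 1.135290
db = 2.7482 m

2.7482


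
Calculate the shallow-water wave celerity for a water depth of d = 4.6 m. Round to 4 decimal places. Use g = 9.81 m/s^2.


Using the shallow-water approximation:
C = sqrt(g * d) = sqrt(9.81 * 4.6)
C = sqrt(45.1260)
C = 6.7176 m/s

6.7176


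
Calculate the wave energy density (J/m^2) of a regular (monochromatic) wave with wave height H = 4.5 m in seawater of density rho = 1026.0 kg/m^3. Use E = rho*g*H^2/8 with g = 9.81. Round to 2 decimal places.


E = (1/8) * rho * g * H^2
E = (1/8) * 1026.0 * 9.81 * 4.5^2
E = 0.125 * 1026.0 * 9.81 * 20.2500
E = 25477.18 J/m^2

25477.18


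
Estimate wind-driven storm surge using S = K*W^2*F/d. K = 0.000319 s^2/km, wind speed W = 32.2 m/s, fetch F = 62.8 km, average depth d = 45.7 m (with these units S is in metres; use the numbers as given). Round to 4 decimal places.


S = K * W^2 * F / d
W^2 = 32.2^2 = 1036.84
S = 0.000319 * 1036.84 * 62.8 / 45.7
Numerator = 0.000319 * 1036.84 * 62.8 = 20.771223
S = 20.771223 / 45.7 = 0.4545 m

0.4545


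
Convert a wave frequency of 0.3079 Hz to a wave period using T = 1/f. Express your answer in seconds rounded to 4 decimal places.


T = 1 / f
T = 1 / 0.3079
T = 3.2478 s

3.2478


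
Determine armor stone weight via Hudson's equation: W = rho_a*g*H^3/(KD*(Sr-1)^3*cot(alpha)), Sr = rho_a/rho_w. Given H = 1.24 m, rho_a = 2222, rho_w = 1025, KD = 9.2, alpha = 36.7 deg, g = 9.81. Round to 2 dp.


Sr = rho_a / rho_w = 2222 / 1025 = 2.167805
(Sr - 1) = 1.167805
(Sr - 1)^3 = 1.592615
cot(36.7) = 1 / tan(36.7) = 1 / 0.745377 = 1.341603
Numerator = 2222 * 9.81 * 1.24^3 = 41560.2468
Denominator = 9.2 * 1.592615 * 1.341603 = 19.657246
W = 41560.2468 / 19.657246
W = 2114.25 N

2114.25


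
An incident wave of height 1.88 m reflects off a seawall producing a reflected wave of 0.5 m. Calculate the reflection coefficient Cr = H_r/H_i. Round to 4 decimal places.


Cr = H_r / H_i
Cr = 0.5 / 1.88
Cr = 0.2660

0.2660


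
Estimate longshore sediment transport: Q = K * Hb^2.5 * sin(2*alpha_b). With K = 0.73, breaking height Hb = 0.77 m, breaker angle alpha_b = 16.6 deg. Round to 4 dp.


Q = K * Hb^2.5 * sin(2 * alpha_b)
Hb^2.5 = 0.77^2.5 = 0.520268
sin(2 * 16.6) = sin(33.2) = 0.547563
Q = 0.73 * 0.520268 * 0.547563
Q = 0.2080 m^3/s

0.2080


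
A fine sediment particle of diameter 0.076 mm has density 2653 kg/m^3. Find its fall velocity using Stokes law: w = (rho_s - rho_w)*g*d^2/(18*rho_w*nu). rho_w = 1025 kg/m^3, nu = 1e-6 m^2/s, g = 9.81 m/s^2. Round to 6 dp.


w = (rho_s - rho_w) * g * d^2 / (18 * rho_w * nu)
d = 0.076 mm = 0.000076 m
rho_s - rho_w = 2653 - 1025 = 1628
Numerator = 1628 * 9.81 * (0.000076)^2 = 0.000092246648
Denominator = 18 * 1025 * 1e-6 = 0.018450
w = 0.005000 m/s

0.005000
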